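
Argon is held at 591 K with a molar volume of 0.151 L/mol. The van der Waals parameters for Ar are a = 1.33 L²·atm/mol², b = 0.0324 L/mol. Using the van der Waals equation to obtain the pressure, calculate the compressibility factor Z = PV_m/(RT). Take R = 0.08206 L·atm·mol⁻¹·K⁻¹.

P = RT/(V_m − b) − a/V_m² = (0.08206)(591)/(0.151 − 0.0324) − 1.33/(0.151)²
  = 48.497/0.11860 − 58.331 = 408.91 − 58.331 = 350.58 atm
Z = PV_m/(RT) = (350.58)(0.151)/((0.08206)(591)) = 52.938/48.497 = 1.092

Z ≈ 1.092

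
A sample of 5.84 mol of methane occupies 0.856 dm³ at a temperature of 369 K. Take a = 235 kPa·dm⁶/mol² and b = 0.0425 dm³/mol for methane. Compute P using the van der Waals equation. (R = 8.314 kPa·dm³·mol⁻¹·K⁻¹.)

P ≈ 18539 kPa

P = nRT/(V − nb) − a n²/V²
nRT/(V − nb) = (5.84)(8.314)(369)/(0.856 − 5.84×0.0425) = 17916/0.60780 = 29477 kPa
a n²/V² = (235)(5.84)²/(0.856)² = 10938 kPa
P = 29477 − 10938 = 18539 kPa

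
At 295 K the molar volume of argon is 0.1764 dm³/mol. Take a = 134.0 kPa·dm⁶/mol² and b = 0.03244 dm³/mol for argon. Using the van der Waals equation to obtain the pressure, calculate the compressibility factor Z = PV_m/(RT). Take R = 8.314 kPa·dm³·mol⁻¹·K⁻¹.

P = RT/(V_m − b) − a/V_m² = (8.314)(295)/(0.1764 − 0.03244) − 134.0/(0.1764)²
  = 2452.6/0.14396 − 4306.3 = 17037 − 4306.3 = 12731 kPa
Z = PV_m/(RT) = (12731)(0.1764)/((8.314)(295)) = 2245.7/2452.6 = 0.9156

Z ≈ 0.9156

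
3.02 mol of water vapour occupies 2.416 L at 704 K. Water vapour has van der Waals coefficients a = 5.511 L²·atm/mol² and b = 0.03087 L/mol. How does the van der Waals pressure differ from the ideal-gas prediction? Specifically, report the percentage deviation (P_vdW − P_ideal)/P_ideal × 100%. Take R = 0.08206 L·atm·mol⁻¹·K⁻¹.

-7.91 %

Ideal: P_ideal = nRT/V = (3.02)(0.08206)(704)/2.416 = 72.2128 atm
vdW: P = nRT/(V − nb) − a n²/V² = 174.466/2.32277 − 50.2625/5.83706 = 75.1112 − 8.61093 = 66.5003 atm
% deviation = (66.5003 − 72.2128)/72.2128 × 100% = -7.91%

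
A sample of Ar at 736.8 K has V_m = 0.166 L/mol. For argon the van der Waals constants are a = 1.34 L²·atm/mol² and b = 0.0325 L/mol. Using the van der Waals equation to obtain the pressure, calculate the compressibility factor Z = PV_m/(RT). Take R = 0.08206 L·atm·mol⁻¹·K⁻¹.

Z ≈ 1.110

P = RT/(V_m − b) − a/V_m² = (0.08206)(736.8)/(0.166 − 0.0325) − 1.34/(0.166)²
  = 60.462/0.13350 − 48.628 = 452.90 − 48.628 = 404.27 atm
Z = PV_m/(RT) = (404.27)(0.166)/((0.08206)(736.8)) = 67.109/60.462 = 1.110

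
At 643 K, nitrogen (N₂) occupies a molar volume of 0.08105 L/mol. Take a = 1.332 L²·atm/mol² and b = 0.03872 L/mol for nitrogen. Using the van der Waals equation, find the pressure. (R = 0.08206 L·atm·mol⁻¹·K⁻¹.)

P ≈ 1044 atm

P = RT/(V_m − b) − a/V_m²
RT/(V_m − b) = (0.08206)(643)/(0.08105 − 0.03872) = 52.765/0.042330 = 1246.5 atm
a/V_m² = 1.332/(0.08105)² = 202.77 atm
P = 1246.5 − 202.77 = 1044 atm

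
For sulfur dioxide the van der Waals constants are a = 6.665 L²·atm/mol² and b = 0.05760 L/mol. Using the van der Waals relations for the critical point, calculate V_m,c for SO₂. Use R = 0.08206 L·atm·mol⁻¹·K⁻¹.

For a van der Waals gas, V_m,c = 3b.
V_m,c = 3×0.05760 = 0.1728 L/mol

V_m,c ≈ 0.1728 L/mol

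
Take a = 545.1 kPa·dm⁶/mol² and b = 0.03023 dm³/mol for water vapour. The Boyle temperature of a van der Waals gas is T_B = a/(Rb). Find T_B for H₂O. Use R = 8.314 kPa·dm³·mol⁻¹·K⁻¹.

For a van der Waals gas the second virial coefficient B₂ = b − a/(RT) vanishes at T_B = a/(Rb).
T_B = 545.1/(8.314×0.03023) = 545.1/0.25133 = 2169 K

T_B ≈ 2169 K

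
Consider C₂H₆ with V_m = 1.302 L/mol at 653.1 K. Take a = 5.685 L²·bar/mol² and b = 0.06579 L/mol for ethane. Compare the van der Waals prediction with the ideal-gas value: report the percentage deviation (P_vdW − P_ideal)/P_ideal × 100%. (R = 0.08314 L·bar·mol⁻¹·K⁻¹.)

-2.72 %

Ideal: P_ideal = RT/V_m = (0.08314)(653.1)/1.302 = 41.7041 bar
vdW: P = RT/(V_m − b) − a/V_m² = 54.2987/1.23621 − 5.685/1.69520 = 43.9235 − 3.35359 = 40.5699 bar
% deviation = (40.5699 − 41.7041)/41.7041 × 100% = -2.72%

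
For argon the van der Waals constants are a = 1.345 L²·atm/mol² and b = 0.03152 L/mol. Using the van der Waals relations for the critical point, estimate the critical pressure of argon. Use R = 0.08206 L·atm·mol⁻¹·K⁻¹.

P_c ≈ 50.14 atm

For a van der Waals gas, P_c = a/(27b²).
P_c = 1.345/(27×(0.03152)²) = 1.345/0.026825 = 50.14 atm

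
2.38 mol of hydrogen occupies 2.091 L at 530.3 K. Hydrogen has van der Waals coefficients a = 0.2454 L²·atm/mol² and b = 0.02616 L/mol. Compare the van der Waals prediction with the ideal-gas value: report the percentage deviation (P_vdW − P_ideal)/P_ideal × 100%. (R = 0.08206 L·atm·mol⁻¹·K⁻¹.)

Ideal: P_ideal = nRT/V = (2.38)(0.08206)(530.3)/2.091 = 49.5309 atm
vdW: P = nRT/(V − nb) − a n²/V² = 103.569/2.02874 − 1.39004/4.37228 = 51.0509 − 0.317921 = 50.7330 atm
% deviation = (50.7330 − 49.5309)/49.5309 × 100% = 2.43%

2.43 %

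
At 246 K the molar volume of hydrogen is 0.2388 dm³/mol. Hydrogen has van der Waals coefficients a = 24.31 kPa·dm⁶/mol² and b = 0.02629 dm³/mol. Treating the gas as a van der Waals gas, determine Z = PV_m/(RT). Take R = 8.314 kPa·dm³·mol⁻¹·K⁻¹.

P = RT/(V_m − b) − a/V_m² = (8.314)(246)/(0.2388 − 0.02629) − 24.31/(0.2388)²
  = 2045.2/0.21251 − 426.30 = 9624.0 − 426.30 = 9197.7 kPa
Z = PV_m/(RT) = (9197.7)(0.2388)/((8.314)(246)) = 2196.4/2045.2 = 1.074

Z ≈ 1.074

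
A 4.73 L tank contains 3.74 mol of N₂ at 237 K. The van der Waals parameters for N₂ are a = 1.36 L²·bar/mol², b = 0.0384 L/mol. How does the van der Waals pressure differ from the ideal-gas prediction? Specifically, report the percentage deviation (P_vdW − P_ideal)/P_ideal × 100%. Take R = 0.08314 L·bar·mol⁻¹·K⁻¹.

-2.33 %

Ideal: P_ideal = nRT/V = (3.74)(0.08314)(237)/4.73 = 15.5800 bar
vdW: P = nRT/(V − nb) − a n²/V² = 73.6936/4.58638 − 19.0231/22.3729 = 16.0679 − 0.850274 = 15.2176 bar
% deviation = (15.2176 − 15.5800)/15.5800 × 100% = -2.33%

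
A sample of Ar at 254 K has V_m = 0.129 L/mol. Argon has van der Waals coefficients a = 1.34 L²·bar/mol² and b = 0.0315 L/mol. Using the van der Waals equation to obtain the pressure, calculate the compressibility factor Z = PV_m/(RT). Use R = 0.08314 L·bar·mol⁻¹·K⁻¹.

P = RT/(V_m − b) − a/V_m² = (0.08314)(254)/(0.129 − 0.0315) − 1.34/(0.129)²
  = 21.118/0.097500 − 80.524 = 216.59 − 80.524 = 136.07 bar
Z = PV_m/(RT) = (136.07)(0.129)/((0.08314)(254)) = 17.553/21.118 = 0.8312

Z ≈ 0.8312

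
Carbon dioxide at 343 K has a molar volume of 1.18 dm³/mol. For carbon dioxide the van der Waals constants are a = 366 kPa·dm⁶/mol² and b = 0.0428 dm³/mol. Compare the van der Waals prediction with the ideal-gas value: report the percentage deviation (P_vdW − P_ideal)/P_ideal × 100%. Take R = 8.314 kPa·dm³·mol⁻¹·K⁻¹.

-7.11 %

Ideal: P_ideal = RT/V_m = (8.314)(343)/1.18 = 2416.70 kPa
vdW: P = RT/(V_m − b) − a/V_m² = 2851.70/1.13720 − 366/1.39240 = 2507.65 − 262.856 = 2244.79 kPa
% deviation = (2244.79 − 2416.70)/2416.70 × 100% = -7.11%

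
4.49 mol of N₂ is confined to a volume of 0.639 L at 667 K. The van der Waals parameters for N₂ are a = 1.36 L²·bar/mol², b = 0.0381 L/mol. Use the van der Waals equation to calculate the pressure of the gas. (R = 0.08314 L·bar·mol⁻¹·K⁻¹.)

P ≈ 465.0 bar

P = nRT/(V − nb) − a n²/V²
nRT/(V − nb) = (4.49)(0.08314)(667)/(0.639 − 4.49×0.0381) = 248.99/0.46793 = 532.11 bar
a n²/V² = (1.36)(4.49)²/(0.639)² = 67.148 bar
P = 532.11 − 67.148 = 465.0 bar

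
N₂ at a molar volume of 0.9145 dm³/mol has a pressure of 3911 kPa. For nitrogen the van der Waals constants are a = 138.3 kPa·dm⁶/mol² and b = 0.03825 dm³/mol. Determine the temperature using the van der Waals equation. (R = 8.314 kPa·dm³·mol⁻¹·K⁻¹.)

T ≈ 429.6 K

T = (P + a/V_m²)(V_m − b)/R
P + a/V_m² = 3911 + 138.3/(0.9145)² = 4076.4 kPa
V_m − b = 0.9145 − 0.03825 = 0.87625 dm³/mol
T = (4076.4)(0.87625)/8.314 = 429.6 K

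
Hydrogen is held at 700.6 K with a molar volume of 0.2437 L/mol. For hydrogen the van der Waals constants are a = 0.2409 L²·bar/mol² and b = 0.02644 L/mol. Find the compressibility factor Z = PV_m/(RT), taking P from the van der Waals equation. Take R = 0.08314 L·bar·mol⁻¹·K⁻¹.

Z ≈ 1.105

P = RT/(V_m − b) − a/V_m² = (0.08314)(700.6)/(0.2437 − 0.02644) − 0.2409/(0.2437)²
  = 58.248/0.21726 − 4.0563 = 268.10 − 4.0563 = 264.04 bar
Z = PV_m/(RT) = (264.04)(0.2437)/((0.08314)(700.6)) = 64.347/58.248 = 1.105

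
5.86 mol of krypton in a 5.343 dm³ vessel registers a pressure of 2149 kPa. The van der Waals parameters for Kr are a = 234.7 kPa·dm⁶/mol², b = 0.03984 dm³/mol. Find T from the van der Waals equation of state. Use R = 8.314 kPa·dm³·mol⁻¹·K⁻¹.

T ≈ 255.0 K

T = (P + a n²/V²)(V − nb)/(nR)
P + a n²/V² = 2149 + (234.7)(5.86)²/(5.343)² = 2431.3 kPa
V − nb = 5.343 − (5.86)(0.03984) = 5.1095 dm³
T = (2431.3)(5.1095)/((5.86)(8.314)) = 255.0 K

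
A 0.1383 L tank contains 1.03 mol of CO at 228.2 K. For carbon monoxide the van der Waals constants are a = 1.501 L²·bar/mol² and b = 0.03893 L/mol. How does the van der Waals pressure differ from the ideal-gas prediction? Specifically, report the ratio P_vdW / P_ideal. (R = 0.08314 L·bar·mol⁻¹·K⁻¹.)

Ideal: P_ideal = nRT/V = (1.03)(0.08314)(228.2)/0.1383 = 141.300 bar
vdW: P = nRT/(V − nb) − a n²/V² = 19.5417/0.0982021 − 1.59241/0.0191269 = 198.995 − 83.2550 = 115.740 bar
Ratio = 115.740/141.300 = 0.8191

P_vdW / P_ideal ≈ 0.8191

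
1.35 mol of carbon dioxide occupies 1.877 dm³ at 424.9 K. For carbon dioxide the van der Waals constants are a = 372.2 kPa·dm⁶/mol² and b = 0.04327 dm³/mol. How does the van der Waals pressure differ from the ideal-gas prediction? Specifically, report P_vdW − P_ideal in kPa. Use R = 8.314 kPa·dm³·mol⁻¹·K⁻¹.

ΔP ≈ -110.9 kPa

Ideal: P_ideal = nRT/V = (1.35)(8.314)(424.9)/1.877 = 2540.78 kPa
vdW: P = nRT/(V − nb) − a n²/V² = 4769.04/1.81859 − 678.335/3.52313 = 2622.38 − 192.538 = 2429.84 kPa
ΔP = 2429.84 − 2540.78 = -110.9 kPa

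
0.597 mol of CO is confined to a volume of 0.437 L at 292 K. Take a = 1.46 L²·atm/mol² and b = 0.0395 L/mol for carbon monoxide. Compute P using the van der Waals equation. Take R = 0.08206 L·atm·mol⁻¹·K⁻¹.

P ≈ 31.88 atm

P = nRT/(V − nb) − a n²/V²
nRT/(V − nb) = (0.597)(0.08206)(292)/(0.437 − 0.597×0.0395) = 14.305/0.41342 = 34.602 atm
a n²/V² = (1.46)(0.597)²/(0.437)² = 2.7248 atm
P = 34.602 − 2.7248 = 31.88 atm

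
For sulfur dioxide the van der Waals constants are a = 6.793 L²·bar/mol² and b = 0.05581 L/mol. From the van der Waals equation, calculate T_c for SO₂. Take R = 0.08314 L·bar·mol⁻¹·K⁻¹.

T_c ≈ 433.8 K

For a van der Waals gas, T_c = 8a/(27Rb).
T_c = 8×6.793/(27×0.08314×0.05581) = 54.344/0.12528 = 433.8 K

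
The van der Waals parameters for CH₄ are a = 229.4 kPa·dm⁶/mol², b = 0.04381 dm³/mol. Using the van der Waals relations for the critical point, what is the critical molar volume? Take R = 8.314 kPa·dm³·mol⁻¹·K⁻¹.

For a van der Waals gas, V_m,c = 3b.
V_m,c = 3×0.04381 = 0.1314 dm³/mol

V_m,c ≈ 0.1314 dm³/mol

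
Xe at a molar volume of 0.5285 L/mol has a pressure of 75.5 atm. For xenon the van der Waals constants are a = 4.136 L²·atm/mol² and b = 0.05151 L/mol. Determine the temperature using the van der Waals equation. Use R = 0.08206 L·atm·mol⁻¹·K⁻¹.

T = (P + a/V_m²)(V_m − b)/R
P + a/V_m² = 75.5 + 4.136/(0.5285)² = 90.308 atm
V_m − b = 0.5285 − 0.05151 = 0.47699 L/mol
T = (90.308)(0.47699)/0.08206 = 524.9 K

T ≈ 524.9 K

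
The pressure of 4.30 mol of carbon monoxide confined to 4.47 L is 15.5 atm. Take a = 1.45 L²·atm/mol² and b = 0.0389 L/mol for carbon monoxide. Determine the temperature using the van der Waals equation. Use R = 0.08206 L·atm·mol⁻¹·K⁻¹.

T = (P + a n²/V²)(V − nb)/(nR)
P + a n²/V² = 15.5 + (1.45)(4.30)²/(4.47)² = 16.842 atm
V − nb = 4.47 − (4.30)(0.0389) = 4.3027 L
T = (16.842)(4.3027)/((4.30)(0.08206)) = 205.4 K

T ≈ 205.4 K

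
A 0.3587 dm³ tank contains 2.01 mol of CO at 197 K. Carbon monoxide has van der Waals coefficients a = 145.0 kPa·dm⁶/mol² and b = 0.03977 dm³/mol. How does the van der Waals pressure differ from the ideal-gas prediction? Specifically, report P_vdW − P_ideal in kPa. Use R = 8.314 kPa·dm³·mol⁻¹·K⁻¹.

ΔP ≈ -1921 kPa

Ideal: P_ideal = nRT/V = (2.01)(8.314)(197)/0.3587 = 9177.85 kPa
vdW: P = nRT/(V − nb) − a n²/V² = 3292.09/0.278762 − 585.815/0.128666 = 11809.7 − 4552.99 = 7256.7 kPa
ΔP = 7256.7 − 9177.85 = -1921 kPa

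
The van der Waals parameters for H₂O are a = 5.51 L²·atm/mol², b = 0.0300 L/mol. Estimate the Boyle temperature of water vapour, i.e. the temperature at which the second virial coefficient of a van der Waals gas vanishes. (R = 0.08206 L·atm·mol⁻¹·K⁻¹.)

For a van der Waals gas the second virial coefficient B₂ = b − a/(RT) vanishes at T_B = a/(Rb).
T_B = 5.51/(0.08206×0.0300) = 5.51/0.0024618 = 2238 K

T_B ≈ 2238 K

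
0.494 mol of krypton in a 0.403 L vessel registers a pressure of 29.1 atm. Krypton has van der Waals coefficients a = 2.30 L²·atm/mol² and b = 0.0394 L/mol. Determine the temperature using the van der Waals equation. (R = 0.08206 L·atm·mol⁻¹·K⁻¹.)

T ≈ 308.0 K

T = (P + a n²/V²)(V − nb)/(nR)
P + a n²/V² = 29.1 + (2.30)(0.494)²/(0.403)² = 32.556 atm
V − nb = 0.403 − (0.494)(0.0394) = 0.38354 L
T = (32.556)(0.38354)/((0.494)(0.08206)) = 308.0 K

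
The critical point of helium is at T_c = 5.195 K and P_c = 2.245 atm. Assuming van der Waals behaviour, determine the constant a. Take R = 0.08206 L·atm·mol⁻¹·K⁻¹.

a ≈ 0.03415 L²·atm/mol²

From T_c = 8a/(27Rb) and P_c = a/(27b²): a = 27 R² T_c²/(64 P_c).
a = 27×(0.08206)²×(5.195)²/(64×2.245) = 4.9068/143.68 = 0.03415 L²·atm/mol²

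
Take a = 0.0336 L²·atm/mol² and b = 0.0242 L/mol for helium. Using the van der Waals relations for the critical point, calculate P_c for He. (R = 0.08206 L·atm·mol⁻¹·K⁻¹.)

P_c ≈ 2.125 atm

For a van der Waals gas, P_c = a/(27b²).
P_c = 0.0336/(27×(0.0242)²) = 0.0336/0.015812 = 2.125 atm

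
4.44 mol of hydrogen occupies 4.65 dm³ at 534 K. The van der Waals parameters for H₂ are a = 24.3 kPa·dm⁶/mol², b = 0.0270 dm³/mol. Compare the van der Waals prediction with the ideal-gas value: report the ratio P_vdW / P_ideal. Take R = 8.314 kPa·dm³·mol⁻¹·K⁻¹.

P_vdW / P_ideal ≈ 1.021

Ideal: P_ideal = nRT/V = (4.44)(8.314)(534)/4.65 = 4239.17 kPa
vdW: P = nRT/(V − nb) − a n²/V² = 19712.2/4.53012 − 479.040/21.6225 = 4351.36 − 22.1547 = 4329.21 kPa
Ratio = 4329.21/4239.17 = 1.021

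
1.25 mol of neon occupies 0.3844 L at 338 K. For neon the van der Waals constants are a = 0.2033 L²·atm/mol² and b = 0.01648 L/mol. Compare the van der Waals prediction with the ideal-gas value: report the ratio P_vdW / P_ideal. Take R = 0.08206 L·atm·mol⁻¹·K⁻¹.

P_vdW / P_ideal ≈ 1.033

Ideal: P_ideal = nRT/V = (1.25)(0.08206)(338)/0.3844 = 90.1934 atm
vdW: P = nRT/(V − nb) − a n²/V² = 34.6704/0.363800 − 0.317656/0.147763 = 95.3007 − 2.14977 = 93.1509 atm
Ratio = 93.1509/90.1934 = 1.033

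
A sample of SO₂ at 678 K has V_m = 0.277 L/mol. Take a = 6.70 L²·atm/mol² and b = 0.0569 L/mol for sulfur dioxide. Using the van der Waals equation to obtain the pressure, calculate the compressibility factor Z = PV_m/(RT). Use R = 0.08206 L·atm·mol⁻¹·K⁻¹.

P = RT/(V_m − b) − a/V_m² = (0.08206)(678)/(0.277 − 0.0569) − 6.70/(0.277)²
  = 55.637/0.22010 − 87.320 = 252.78 − 87.320 = 165.46 atm
Z = PV_m/(RT) = (165.46)(0.277)/((0.08206)(678)) = 45.832/55.637 = 0.8238

Z ≈ 0.8238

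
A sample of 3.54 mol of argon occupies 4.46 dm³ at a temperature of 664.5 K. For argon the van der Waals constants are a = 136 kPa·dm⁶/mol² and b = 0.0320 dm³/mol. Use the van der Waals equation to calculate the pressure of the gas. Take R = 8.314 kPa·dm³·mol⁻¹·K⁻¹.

P = nRT/(V − nb) − a n²/V²
nRT/(V − nb) = (3.54)(8.314)(664.5)/(4.46 − 3.54×0.0320) = 19557/4.3467 = 4499.3 kPa
a n²/V² = (136)(3.54)²/(4.46)² = 85.679 kPa
P = 4499.3 − 85.679 = 4414 kPa

P ≈ 4414 kPa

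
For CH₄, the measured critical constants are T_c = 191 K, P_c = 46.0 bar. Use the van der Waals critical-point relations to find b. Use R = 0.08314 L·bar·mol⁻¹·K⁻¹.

From T_c = 8a/(27Rb) and P_c = a/(27b²): b = R T_c/(8 P_c).
b = (0.08314)(191)/(8×46.0) = 15.880/368.00 = 0.04315 L/mol

b ≈ 0.04315 L/mol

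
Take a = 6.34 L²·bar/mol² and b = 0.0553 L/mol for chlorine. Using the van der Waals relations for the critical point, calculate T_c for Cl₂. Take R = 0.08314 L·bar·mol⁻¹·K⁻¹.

For a van der Waals gas, T_c = 8a/(27Rb).
T_c = 8×6.34/(27×0.08314×0.0553) = 50.720/0.12414 = 408.6 K

T_c ≈ 408.6 K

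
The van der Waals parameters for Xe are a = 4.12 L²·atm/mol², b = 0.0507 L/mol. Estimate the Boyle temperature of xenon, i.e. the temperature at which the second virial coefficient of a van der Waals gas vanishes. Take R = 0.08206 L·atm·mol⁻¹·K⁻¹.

For a van der Waals gas the second virial coefficient B₂ = b − a/(RT) vanishes at T_B = a/(Rb).
T_B = 4.12/(0.08206×0.0507) = 4.12/0.0041604 = 990.3 K

T_B ≈ 990.3 K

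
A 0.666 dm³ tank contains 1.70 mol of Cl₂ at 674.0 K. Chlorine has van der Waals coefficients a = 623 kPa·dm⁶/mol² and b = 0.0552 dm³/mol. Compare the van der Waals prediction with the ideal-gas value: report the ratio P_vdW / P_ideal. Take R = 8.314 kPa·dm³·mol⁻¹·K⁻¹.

P_vdW / P_ideal ≈ 0.8802

Ideal: P_ideal = nRT/V = (1.70)(8.314)(674.0)/0.666 = 14303.6 kPa
vdW: P = nRT/(V − nb) − a n²/V² = 9526.18/0.572160 − 1800.47/0.443556 = 16649.5 − 4059.17 = 12590.3 kPa
Ratio = 12590.3/14303.6 = 0.8802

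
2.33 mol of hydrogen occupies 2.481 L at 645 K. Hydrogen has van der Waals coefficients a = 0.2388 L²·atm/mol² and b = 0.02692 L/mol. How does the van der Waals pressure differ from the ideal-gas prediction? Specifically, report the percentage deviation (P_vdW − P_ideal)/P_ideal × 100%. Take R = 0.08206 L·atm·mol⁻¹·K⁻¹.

2.17 %

Ideal: P_ideal = nRT/V = (2.33)(0.08206)(645)/2.481 = 49.7073 atm
vdW: P = nRT/(V − nb) − a n²/V² = 123.324/2.41828 − 1.29642/6.15536 = 50.9966 − 0.210616 = 50.7860 atm
% deviation = (50.7860 − 49.7073)/49.7073 × 100% = 2.17%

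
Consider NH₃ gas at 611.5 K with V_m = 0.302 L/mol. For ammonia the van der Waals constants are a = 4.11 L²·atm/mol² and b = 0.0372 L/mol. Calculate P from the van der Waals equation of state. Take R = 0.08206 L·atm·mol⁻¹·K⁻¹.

P ≈ 144.4 atm

P = RT/(V_m − b) − a/V_m²
RT/(V_m − b) = (0.08206)(611.5)/(0.302 − 0.0372) = 50.180/0.26480 = 189.50 atm
a/V_m² = 4.11/(0.302)² = 45.064 atm
P = 189.50 − 45.064 = 144.4 atm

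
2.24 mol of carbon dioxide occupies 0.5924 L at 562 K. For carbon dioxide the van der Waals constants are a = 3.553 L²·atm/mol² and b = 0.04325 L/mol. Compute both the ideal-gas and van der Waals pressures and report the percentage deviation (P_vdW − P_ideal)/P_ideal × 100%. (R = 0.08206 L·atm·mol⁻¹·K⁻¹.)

Ideal: P_ideal = nRT/V = (2.24)(0.08206)(562)/0.5924 = 174.382 atm
vdW: P = nRT/(V − nb) − a n²/V² = 103.304/0.495520 − 17.8275/0.350938 = 208.476 − 50.7996 = 157.676 atm
% deviation = (157.676 − 174.382)/174.382 × 100% = -9.58%

-9.58 %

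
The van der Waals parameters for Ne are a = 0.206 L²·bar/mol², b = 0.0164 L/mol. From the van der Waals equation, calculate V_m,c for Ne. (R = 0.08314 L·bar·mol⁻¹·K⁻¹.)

For a van der Waals gas, V_m,c = 3b.
V_m,c = 3×0.0164 = 0.04920 L/mol

V_m,c ≈ 0.04920 L/mol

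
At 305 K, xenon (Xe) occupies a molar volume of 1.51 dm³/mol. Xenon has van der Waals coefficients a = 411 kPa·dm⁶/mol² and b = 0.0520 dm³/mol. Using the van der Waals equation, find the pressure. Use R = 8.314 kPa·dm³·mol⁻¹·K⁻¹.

P ≈ 1559 kPa

P = RT/(V_m − b) − a/V_m²
RT/(V_m − b) = (8.314)(305)/(1.51 − 0.0520) = 2535.8/1.4580 = 1739.2 kPa
a/V_m² = 411/(1.51)² = 180.26 kPa
P = 1739.2 − 180.26 = 1559 kPa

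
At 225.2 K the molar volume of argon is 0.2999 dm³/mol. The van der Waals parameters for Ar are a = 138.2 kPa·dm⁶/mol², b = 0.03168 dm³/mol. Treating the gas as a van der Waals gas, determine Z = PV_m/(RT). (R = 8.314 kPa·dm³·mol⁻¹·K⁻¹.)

Z ≈ 0.8720

P = RT/(V_m − b) − a/V_m² = (8.314)(225.2)/(0.2999 − 0.03168) − 138.2/(0.2999)²
  = 1872.3/0.26822 − 1536.6 = 6980.5 − 1536.6 = 5443.9 kPa
Z = PV_m/(RT) = (5443.9)(0.2999)/((8.314)(225.2)) = 1632.6/1872.3 = 0.8720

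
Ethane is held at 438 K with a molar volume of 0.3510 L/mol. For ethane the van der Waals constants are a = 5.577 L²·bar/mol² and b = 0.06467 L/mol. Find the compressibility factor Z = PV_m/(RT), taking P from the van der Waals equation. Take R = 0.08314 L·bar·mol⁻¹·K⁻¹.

Z ≈ 0.7895

P = RT/(V_m − b) − a/V_m² = (0.08314)(438)/(0.3510 − 0.06467) − 5.577/(0.3510)²
  = 36.415/0.28633 − 45.267 = 127.18 − 45.267 = 81.91 bar
Z = PV_m/(RT) = (81.91)(0.3510)/((0.08314)(438)) = 28.750/36.415 = 0.7895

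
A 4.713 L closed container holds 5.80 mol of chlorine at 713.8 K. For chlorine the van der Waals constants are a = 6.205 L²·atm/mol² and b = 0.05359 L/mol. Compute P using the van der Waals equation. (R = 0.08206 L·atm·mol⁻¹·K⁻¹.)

P = nRT/(V − nb) − a n²/V²
nRT/(V − nb) = (5.80)(0.08206)(713.8)/(4.713 − 5.80×0.05359) = 339.73/4.4022 = 77.173 atm
a n²/V² = (6.205)(5.80)²/(4.713)² = 9.3973 atm
P = 77.173 − 9.3973 = 67.78 atm

P ≈ 67.78 atm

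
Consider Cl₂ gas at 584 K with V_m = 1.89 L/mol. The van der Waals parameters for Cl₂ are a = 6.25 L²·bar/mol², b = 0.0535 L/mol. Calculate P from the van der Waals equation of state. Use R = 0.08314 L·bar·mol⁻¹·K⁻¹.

P ≈ 24.69 bar

P = RT/(V_m − b) − a/V_m²
RT/(V_m − b) = (0.08314)(584)/(1.89 − 0.0535) = 48.554/1.8365 = 26.438 bar
a/V_m² = 6.25/(1.89)² = 1.7497 bar
P = 26.438 − 1.7497 = 24.69 bar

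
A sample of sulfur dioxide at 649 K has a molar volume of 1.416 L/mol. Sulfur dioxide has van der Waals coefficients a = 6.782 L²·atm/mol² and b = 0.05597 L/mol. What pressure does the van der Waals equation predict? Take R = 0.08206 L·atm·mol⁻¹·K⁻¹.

P = RT/(V_m − b) − a/V_m²
RT/(V_m − b) = (0.08206)(649)/(1.416 − 0.05597) = 53.257/1.3600 = 39.160 atm
a/V_m² = 6.782/(1.416)² = 3.3824 atm
P = 39.160 − 3.3824 = 35.78 atm

P ≈ 35.78 atm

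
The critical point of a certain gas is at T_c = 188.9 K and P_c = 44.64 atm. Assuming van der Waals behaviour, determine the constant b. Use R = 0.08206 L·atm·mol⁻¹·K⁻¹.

From T_c = 8a/(27Rb) and P_c = a/(27b²): b = R T_c/(8 P_c).
b = (0.08206)(188.9)/(8×44.64) = 15.501/357.12 = 0.04341 L/mol

b ≈ 0.04341 L/mol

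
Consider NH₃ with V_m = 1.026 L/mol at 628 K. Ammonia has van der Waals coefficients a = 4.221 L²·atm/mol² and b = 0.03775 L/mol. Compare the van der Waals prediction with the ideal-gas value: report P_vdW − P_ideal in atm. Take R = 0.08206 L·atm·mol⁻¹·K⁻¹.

ΔP ≈ -2.091 atm

Ideal: P_ideal = RT/V_m = (0.08206)(628)/1.026 = 50.2278 atm
vdW: P = RT/(V_m − b) − a/V_m² = 51.5337/0.988250 − 4.221/1.05268 = 52.1464 − 4.00977 = 48.1366 atm
ΔP = 48.1366 − 50.2278 = -2.091 atm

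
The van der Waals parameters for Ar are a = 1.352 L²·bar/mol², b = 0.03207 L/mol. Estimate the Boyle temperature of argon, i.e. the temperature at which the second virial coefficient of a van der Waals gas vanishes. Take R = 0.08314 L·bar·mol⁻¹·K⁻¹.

T_B ≈ 507.1 K

For a van der Waals gas the second virial coefficient B₂ = b − a/(RT) vanishes at T_B = a/(Rb).
T_B = 1.352/(0.08314×0.03207) = 1.352/0.0026663 = 507.1 K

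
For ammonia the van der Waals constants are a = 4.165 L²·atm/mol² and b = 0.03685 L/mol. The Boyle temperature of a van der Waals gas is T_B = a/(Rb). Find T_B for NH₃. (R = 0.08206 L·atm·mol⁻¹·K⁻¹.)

T_B ≈ 1377 K

For a van der Waals gas the second virial coefficient B₂ = b − a/(RT) vanishes at T_B = a/(Rb).
T_B = 4.165/(0.08206×0.03685) = 4.165/0.0030239 = 1377 K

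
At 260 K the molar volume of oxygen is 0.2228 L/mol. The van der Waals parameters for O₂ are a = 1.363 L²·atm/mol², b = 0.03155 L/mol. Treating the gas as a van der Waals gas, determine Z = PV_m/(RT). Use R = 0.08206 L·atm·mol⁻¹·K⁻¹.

Z ≈ 0.8782

P = RT/(V_m − b) − a/V_m² = (0.08206)(260)/(0.2228 − 0.03155) − 1.363/(0.2228)²
  = 21.336/0.19125 − 27.458 = 111.56 − 27.458 = 84.10 atm
Z = PV_m/(RT) = (84.10)(0.2228)/((0.08206)(260)) = 18.737/21.336 = 0.8782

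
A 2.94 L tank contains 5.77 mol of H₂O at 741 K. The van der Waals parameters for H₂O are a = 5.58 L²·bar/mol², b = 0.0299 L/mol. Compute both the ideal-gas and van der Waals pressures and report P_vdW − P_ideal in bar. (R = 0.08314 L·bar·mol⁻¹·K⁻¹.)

ΔP ≈ -13.96 bar

Ideal: P_ideal = nRT/V = (5.77)(0.08314)(741)/2.94 = 120.908 bar
vdW: P = nRT/(V − nb) − a n²/V² = 355.471/2.76748 − 185.774/8.64360 = 128.446 − 21.4927 = 106.953 bar
ΔP = 106.953 − 120.908 = -13.96 bar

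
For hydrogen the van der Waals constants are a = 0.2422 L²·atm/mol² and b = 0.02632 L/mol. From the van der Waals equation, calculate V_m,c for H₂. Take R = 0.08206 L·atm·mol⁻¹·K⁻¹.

V_m,c ≈ 0.07896 L/mol

For a van der Waals gas, V_m,c = 3b.
V_m,c = 3×0.02632 = 0.07896 L/mol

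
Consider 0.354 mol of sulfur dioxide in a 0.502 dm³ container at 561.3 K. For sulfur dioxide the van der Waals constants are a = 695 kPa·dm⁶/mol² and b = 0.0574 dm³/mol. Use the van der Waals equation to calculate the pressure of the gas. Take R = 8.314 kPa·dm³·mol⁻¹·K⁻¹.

P ≈ 3084 kPa

P = nRT/(V − nb) − a n²/V²
nRT/(V − nb) = (0.354)(8.314)(561.3)/(0.502 − 0.354×0.0574) = 1652.0/0.48168 = 3429.7 kPa
a n²/V² = (695)(0.354)²/(0.502)² = 345.61 kPa
P = 3429.7 − 345.61 = 3084 kPa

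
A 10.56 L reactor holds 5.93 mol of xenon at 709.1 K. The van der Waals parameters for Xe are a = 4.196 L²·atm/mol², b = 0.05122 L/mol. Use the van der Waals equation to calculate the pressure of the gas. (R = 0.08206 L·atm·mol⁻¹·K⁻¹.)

P = nRT/(V − nb) − a n²/V²
nRT/(V − nb) = (5.93)(0.08206)(709.1)/(10.56 − 5.93×0.05122) = 345.06/10.256 = 33.645 atm
a n²/V² = (4.196)(5.93)²/(10.56)² = 1.3232 atm
P = 33.645 − 1.3232 = 32.32 atm

P ≈ 32.32 atm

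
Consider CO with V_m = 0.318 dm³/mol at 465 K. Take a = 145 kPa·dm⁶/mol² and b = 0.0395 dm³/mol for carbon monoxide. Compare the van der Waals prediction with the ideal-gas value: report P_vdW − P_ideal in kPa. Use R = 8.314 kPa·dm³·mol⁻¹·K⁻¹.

ΔP ≈ 290 kPa

Ideal: P_ideal = RT/V_m = (8.314)(465)/0.318 = 12157.3 kPa
vdW: P = RT/(V_m − b) − a/V_m² = 3866.01/0.278500 − 145/0.101124 = 13881.5 − 1433.88 = 12447.6 kPa
ΔP = 12447.6 − 12157.3 = 290 kPa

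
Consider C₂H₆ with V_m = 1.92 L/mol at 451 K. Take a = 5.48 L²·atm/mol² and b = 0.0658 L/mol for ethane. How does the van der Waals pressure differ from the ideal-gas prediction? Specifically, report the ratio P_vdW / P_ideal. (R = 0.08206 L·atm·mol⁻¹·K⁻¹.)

Ideal: P_ideal = RT/V_m = (0.08206)(451)/1.92 = 19.2756 atm
vdW: P = RT/(V_m − b) − a/V_m² = 37.0091/1.85420 − 5.48/3.68640 = 19.9596 − 1.48655 = 18.4731 atm
Ratio = 18.4731/19.2756 = 0.9584

P_vdW / P_ideal ≈ 0.9584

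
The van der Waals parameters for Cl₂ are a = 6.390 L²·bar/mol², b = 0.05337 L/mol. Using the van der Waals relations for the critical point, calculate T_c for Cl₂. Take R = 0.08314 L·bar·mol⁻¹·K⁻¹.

T_c ≈ 426.7 K

For a van der Waals gas, T_c = 8a/(27Rb).
T_c = 8×6.390/(27×0.08314×0.05337) = 51.120/0.11980 = 426.7 K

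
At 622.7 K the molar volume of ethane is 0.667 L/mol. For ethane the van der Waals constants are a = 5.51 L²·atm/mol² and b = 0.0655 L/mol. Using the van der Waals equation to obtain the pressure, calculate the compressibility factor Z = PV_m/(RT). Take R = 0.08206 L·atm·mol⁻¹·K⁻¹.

P = RT/(V_m − b) − a/V_m² = (0.08206)(622.7)/(0.667 − 0.0655) − 5.51/(0.667)²
  = 51.099/0.60150 − 12.385 = 84.953 − 12.385 = 72.568 atm
Z = PV_m/(RT) = (72.568)(0.667)/((0.08206)(622.7)) = 48.403/51.099 = 0.9472

Z ≈ 0.9472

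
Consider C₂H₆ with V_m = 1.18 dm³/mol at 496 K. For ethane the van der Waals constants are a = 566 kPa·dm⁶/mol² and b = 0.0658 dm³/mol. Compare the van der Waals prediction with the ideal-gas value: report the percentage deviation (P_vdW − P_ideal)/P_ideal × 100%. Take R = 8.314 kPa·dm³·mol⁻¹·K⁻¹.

-5.73 %

Ideal: P_ideal = RT/V_m = (8.314)(496)/1.18 = 3494.70 kPa
vdW: P = RT/(V_m − b) − a/V_m² = 4123.74/1.11420 − 566/1.39240 = 3701.08 − 406.492 = 3294.59 kPa
% deviation = (3294.59 − 3494.70)/3494.70 × 100% = -5.73%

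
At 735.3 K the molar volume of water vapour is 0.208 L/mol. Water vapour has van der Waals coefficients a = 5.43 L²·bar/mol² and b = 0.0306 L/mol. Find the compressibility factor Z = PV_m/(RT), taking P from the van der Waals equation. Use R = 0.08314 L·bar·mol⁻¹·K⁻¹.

Z ≈ 0.7455

P = RT/(V_m − b) − a/V_m² = (0.08314)(735.3)/(0.208 − 0.0306) − 5.43/(0.208)²
  = 61.133/0.17740 − 125.51 = 344.61 − 125.51 = 219.10 bar
Z = PV_m/(RT) = (219.10)(0.208)/((0.08314)(735.3)) = 45.573/61.133 = 0.7455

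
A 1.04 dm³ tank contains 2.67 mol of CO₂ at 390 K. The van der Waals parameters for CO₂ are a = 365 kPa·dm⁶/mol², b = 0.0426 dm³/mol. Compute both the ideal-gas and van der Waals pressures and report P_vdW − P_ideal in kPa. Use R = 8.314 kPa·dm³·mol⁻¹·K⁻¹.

ΔP ≈ -1384 kPa

Ideal: P_ideal = nRT/V = (2.67)(8.314)(390)/1.04 = 8324.39 kPa
vdW: P = nRT/(V − nb) − a n²/V² = 8657.37/0.926258 − 2602.05/1.08160 = 9346.61 − 2405.74 = 6940.87 kPa
ΔP = 6940.87 − 8324.39 = -1384 kPa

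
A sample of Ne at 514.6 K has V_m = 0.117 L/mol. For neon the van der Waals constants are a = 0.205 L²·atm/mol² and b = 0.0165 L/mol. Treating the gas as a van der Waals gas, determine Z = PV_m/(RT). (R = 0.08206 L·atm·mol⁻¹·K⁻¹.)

P = RT/(V_m − b) − a/V_m² = (0.08206)(514.6)/(0.117 − 0.0165) − 0.205/(0.117)²
  = 42.228/0.10050 − 14.976 = 420.18 − 14.976 = 405.20 atm
Z = PV_m/(RT) = (405.20)(0.117)/((0.08206)(514.6)) = 47.408/42.228 = 1.123

Z ≈ 1.123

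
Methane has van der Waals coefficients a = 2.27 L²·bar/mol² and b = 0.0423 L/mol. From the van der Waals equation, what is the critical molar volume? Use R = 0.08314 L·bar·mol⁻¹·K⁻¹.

V_m,c ≈ 0.1269 L/mol

For a van der Waals gas, V_m,c = 3b.
V_m,c = 3×0.0423 = 0.1269 L/mol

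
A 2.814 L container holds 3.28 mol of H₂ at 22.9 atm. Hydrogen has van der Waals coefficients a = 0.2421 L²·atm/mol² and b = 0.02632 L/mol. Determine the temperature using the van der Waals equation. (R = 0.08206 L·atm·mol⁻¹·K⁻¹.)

T ≈ 235.4 K

T = (P + a n²/V²)(V − nb)/(nR)
P + a n²/V² = 22.9 + (0.2421)(3.28)²/(2.814)² = 23.229 atm
V − nb = 2.814 − (3.28)(0.02632) = 2.7277 L
T = (23.229)(2.7277)/((3.28)(0.08206)) = 235.4 K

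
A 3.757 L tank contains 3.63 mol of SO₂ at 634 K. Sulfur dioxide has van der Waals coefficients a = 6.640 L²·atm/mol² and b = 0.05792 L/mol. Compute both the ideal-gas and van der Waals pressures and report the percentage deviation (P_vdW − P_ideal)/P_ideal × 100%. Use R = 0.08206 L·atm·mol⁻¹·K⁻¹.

-6.40 %

Ideal: P_ideal = nRT/V = (3.63)(0.08206)(634)/3.757 = 50.2674 atm
vdW: P = nRT/(V − nb) − a n²/V² = 188.855/3.54675 − 87.4946/14.1150 = 53.2473 − 6.19870 = 47.0486 atm
% deviation = (47.0486 − 50.2674)/50.2674 × 100% = -6.40%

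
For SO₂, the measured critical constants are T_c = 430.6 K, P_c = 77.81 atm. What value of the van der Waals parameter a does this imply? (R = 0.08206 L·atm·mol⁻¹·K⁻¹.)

a ≈ 6.770 L²·atm/mol²

From T_c = 8a/(27Rb) and P_c = a/(27b²): a = 27 R² T_c²/(64 P_c).
a = 27×(0.08206)²×(430.6)²/(64×77.81) = 33711/4979.8 = 6.770 L²·atm/mol²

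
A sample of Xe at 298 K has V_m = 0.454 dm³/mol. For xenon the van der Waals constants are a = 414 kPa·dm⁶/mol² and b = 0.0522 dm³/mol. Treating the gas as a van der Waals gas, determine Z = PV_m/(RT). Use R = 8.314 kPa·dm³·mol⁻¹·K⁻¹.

Z ≈ 0.7619

P = RT/(V_m − b) − a/V_m² = (8.314)(298)/(0.454 − 0.0522) − 414/(0.454)²
  = 2477.6/0.40180 − 2008.6 = 6166.3 − 2008.6 = 4157.7 kPa
Z = PV_m/(RT) = (4157.7)(0.454)/((8.314)(298)) = 1887.6/2477.6 = 0.7619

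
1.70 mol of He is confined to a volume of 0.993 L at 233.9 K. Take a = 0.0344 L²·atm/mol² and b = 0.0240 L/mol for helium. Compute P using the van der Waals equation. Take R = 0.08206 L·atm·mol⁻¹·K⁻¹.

P = nRT/(V − nb) − a n²/V²
nRT/(V − nb) = (1.70)(0.08206)(233.9)/(0.993 − 1.70×0.0240) = 32.630/0.95220 = 34.268 atm
a n²/V² = (0.0344)(1.70)²/(0.993)² = 0.10082 atm
P = 34.268 − 0.10082 = 34.17 atm

P ≈ 34.17 atm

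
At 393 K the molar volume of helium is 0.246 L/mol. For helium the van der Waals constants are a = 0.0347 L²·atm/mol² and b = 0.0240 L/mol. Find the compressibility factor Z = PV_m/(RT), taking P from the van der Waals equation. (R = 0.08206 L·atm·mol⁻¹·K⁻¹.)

P = RT/(V_m − b) − a/V_m² = (0.08206)(393)/(0.246 − 0.0240) − 0.0347/(0.246)²
  = 32.250/0.22200 − 0.57340 = 145.27 − 0.57340 = 144.70 atm
Z = PV_m/(RT) = (144.70)(0.246)/((0.08206)(393)) = 35.596/32.250 = 1.104

Z ≈ 1.104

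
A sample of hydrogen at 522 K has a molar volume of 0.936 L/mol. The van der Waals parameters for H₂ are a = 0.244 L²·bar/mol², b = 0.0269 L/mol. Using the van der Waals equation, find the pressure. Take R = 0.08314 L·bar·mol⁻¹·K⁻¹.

P ≈ 47.46 bar

P = RT/(V_m − b) − a/V_m²
RT/(V_m − b) = (0.08314)(522)/(0.936 − 0.0269) = 43.399/0.90910 = 47.738 bar
a/V_m² = 0.244/(0.936)² = 0.27851 bar
P = 47.738 − 0.27851 = 47.46 bar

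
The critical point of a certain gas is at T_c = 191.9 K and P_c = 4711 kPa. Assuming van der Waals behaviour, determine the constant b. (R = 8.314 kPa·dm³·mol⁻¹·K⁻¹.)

From T_c = 8a/(27Rb) and P_c = a/(27b²): b = R T_c/(8 P_c).
b = (8.314)(191.9)/(8×4711) = 1595.5/37688 = 0.04233 dm³/mol

b ≈ 0.04233 dm³/mol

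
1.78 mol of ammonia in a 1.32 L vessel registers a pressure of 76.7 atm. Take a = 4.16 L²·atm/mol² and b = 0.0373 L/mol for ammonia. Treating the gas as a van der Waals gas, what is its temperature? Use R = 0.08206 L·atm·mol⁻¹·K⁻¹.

T ≈ 723.2 K

T = (P + a n²/V²)(V − nb)/(nR)
P + a n²/V² = 76.7 + (4.16)(1.78)²/(1.32)² = 84.265 atm
V − nb = 1.32 − (1.78)(0.0373) = 1.2536 L
T = (84.265)(1.2536)/((1.78)(0.08206)) = 723.2 K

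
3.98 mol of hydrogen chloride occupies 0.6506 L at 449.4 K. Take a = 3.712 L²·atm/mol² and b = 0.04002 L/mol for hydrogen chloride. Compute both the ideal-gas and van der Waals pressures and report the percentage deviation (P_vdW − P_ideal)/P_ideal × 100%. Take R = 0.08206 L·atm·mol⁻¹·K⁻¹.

-29.16 %

Ideal: P_ideal = nRT/V = (3.98)(0.08206)(449.4)/0.6506 = 225.597 atm
vdW: P = nRT/(V − nb) − a n²/V² = 146.774/0.491320 − 58.7996/0.423280 = 298.734 − 138.914 = 159.820 atm
% deviation = (159.820 − 225.597)/225.597 × 100% = -29.16%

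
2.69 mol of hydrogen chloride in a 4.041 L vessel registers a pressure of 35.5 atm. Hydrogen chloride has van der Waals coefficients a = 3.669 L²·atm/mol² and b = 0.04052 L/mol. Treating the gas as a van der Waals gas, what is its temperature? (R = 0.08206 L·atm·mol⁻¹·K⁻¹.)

T = (P + a n²/V²)(V − nb)/(nR)
P + a n²/V² = 35.5 + (3.669)(2.69)²/(4.041)² = 37.126 atm
V − nb = 4.041 − (2.69)(0.04052) = 3.9320 L
T = (37.126)(3.9320)/((2.69)(0.08206)) = 661.3 K

T ≈ 661.3 K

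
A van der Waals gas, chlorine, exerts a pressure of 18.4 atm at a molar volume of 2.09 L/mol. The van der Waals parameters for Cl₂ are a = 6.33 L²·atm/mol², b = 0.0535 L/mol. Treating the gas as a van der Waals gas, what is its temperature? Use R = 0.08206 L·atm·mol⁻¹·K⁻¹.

T = (P + a/V_m²)(V_m − b)/R
P + a/V_m² = 18.4 + 6.33/(2.09)² = 19.849 atm
V_m − b = 2.09 − 0.0535 = 2.0365 L/mol
T = (19.849)(2.0365)/0.08206 = 492.6 K

T ≈ 492.6 K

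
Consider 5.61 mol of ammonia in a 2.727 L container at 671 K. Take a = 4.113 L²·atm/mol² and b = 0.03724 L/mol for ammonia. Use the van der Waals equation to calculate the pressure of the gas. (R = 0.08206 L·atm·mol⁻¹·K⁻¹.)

P ≈ 105.3 atm

P = nRT/(V − nb) − a n²/V²
nRT/(V − nb) = (5.61)(0.08206)(671)/(2.727 − 5.61×0.03724) = 308.90/2.5181 = 122.67 atm
a n²/V² = (4.113)(5.61)²/(2.727)² = 17.407 atm
P = 122.67 − 17.407 = 105.3 atm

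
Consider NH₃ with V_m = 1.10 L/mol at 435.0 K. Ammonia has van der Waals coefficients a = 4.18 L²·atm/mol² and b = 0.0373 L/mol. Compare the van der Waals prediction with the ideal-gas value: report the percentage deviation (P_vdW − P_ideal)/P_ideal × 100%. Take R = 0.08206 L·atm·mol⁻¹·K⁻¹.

-7.14 %

Ideal: P_ideal = RT/V_m = (0.08206)(435.0)/1.10 = 32.4510 atm
vdW: P = RT/(V_m − b) − a/V_m² = 35.6961/1.06270 − 4.18/1.21000 = 33.5900 − 3.45455 = 30.1355 atm
% deviation = (30.1355 − 32.4510)/32.4510 × 100% = -7.14%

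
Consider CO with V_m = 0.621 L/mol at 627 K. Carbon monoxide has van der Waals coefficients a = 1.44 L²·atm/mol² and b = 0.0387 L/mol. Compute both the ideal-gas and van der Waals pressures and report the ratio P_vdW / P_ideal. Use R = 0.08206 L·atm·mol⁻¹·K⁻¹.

P_vdW / P_ideal ≈ 1.021

Ideal: P_ideal = RT/V_m = (0.08206)(627)/0.621 = 82.8529 atm
vdW: P = RT/(V_m − b) − a/V_m² = 51.4516/0.582300 − 1.44/0.385641 = 88.3593 − 3.73404 = 84.6253 atm
Ratio = 84.6253/82.8529 = 1.021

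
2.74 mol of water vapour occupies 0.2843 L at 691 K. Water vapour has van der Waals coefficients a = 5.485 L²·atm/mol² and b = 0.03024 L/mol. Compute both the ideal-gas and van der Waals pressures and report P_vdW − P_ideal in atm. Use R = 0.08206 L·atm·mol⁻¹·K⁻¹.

ΔP ≈ -284.7 atm

Ideal: P_ideal = nRT/V = (2.74)(0.08206)(691)/0.2843 = 546.491 atm
vdW: P = nRT/(V − nb) − a n²/V² = 155.367/0.201442 − 41.1792/0.0808265 = 771.274 − 509.476 = 261.798 atm
ΔP = 261.798 − 546.491 = -284.7 atm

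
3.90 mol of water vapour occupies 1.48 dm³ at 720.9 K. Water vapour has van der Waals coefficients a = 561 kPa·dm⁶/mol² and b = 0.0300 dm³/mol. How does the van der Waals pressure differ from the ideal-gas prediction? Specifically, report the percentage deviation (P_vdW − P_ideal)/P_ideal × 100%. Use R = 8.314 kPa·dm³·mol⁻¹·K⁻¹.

Ideal: P_ideal = nRT/V = (3.90)(8.314)(720.9)/1.48 = 15793.8 kPa
vdW: P = nRT/(V − nb) − a n²/V² = 23374.9/1.36300 − 8532.81/2.19040 = 17149.6 − 3895.55 = 13254.1 kPa
% deviation = (13254.1 − 15793.8)/15793.8 × 100% = -16.08%

-16.08 %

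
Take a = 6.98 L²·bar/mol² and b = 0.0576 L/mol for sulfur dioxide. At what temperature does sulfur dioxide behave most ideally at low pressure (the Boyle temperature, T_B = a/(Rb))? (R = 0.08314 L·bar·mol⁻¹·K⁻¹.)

T_B ≈ 1458 K

For a van der Waals gas the second virial coefficient B₂ = b − a/(RT) vanishes at T_B = a/(Rb).
T_B = 6.98/(0.08314×0.0576) = 6.98/0.0047889 = 1458 K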